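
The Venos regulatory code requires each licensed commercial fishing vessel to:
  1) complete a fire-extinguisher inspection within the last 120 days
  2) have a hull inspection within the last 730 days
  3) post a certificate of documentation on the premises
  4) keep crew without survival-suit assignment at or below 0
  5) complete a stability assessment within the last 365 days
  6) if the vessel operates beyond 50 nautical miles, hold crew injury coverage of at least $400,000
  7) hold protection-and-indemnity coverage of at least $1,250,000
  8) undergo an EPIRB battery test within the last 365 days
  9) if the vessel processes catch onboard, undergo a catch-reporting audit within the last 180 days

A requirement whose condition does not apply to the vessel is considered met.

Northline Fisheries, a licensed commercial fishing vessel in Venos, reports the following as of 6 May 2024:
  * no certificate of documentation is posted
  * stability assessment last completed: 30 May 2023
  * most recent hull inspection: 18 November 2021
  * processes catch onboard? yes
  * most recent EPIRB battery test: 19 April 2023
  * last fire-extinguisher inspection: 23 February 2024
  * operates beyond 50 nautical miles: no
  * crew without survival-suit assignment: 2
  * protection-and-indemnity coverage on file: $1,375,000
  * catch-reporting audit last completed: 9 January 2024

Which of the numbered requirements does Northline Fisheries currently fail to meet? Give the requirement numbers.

2, 3, 4, 8

1. fire-extinguisher inspection 73 days ago vs limit 120 → met
2. hull inspection 900 days ago vs limit 730 → not met
3. certificate of documentation absent → not met
4. crew without survival-suit assignment 2 > 0 → not met
5. stability assessment 342 days ago vs limit 365 → met
6. condition 'operates beyond 50 nautical miles' does not hold → requirement n/a → met
7. protection-and-indemnity coverage $1,375,000 ≥ $1,250,000 → met
8. EPIRB battery test 383 days ago vs limit 365 → not met
9. condition 'processes catch onboard' holds; catch-reporting audit 118 days ago vs limit 180 → met
Not met: 2, 3, 4, 8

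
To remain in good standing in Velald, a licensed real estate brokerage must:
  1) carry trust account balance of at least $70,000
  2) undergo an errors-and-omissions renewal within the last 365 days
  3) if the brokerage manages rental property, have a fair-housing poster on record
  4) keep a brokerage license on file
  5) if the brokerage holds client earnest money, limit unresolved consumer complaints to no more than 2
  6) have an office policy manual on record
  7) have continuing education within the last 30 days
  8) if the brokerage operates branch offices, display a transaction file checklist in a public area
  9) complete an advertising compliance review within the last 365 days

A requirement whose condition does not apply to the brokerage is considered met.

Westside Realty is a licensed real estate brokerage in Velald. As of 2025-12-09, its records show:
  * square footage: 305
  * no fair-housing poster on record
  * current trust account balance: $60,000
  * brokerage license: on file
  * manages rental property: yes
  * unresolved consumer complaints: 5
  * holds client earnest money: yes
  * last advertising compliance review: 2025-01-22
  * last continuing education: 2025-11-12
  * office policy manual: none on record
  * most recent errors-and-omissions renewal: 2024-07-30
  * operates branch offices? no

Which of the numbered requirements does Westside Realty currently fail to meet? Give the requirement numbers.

1, 2, 3, 5, 6

1. trust account balance $60,000 < $70,000 → not met
2. errors-and-omissions renewal 497 days ago vs limit 365 → not met
3. condition 'manages rental property' holds; fair-housing poster absent → not met
4. brokerage license present → met
5. condition 'holds client earnest money' holds; unresolved consumer complaints 5 > 2 → not met
6. office policy manual absent → not met
7. continuing education 27 days ago vs limit 30 → met
8. condition 'operates branch offices' does not hold → requirement n/a → met
9. advertising compliance review 321 days ago vs limit 365 → met
Not met: 1, 2, 3, 5, 6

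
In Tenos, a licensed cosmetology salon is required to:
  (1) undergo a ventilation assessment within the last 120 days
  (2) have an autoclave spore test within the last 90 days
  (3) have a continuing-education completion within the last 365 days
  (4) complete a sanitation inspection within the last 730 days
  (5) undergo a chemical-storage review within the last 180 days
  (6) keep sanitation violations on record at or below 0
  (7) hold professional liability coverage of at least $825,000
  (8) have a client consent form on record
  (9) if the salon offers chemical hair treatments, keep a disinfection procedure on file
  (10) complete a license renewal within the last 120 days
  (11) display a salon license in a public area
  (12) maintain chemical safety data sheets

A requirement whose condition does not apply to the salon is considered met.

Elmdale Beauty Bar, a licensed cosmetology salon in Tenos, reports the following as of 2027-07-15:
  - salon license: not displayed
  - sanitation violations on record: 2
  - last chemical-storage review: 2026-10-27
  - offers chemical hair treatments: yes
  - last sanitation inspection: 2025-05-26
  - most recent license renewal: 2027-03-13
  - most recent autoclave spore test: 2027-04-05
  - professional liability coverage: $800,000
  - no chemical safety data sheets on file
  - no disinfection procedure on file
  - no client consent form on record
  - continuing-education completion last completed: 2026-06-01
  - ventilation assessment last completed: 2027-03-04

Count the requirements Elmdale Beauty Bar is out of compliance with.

12

1. ventilation assessment 133 days ago vs limit 120 → not met
2. autoclave spore test 101 days ago vs limit 90 → not met
3. continuing-education completion 409 days ago vs limit 365 → not met
4. sanitation inspection 780 days ago vs limit 730 → not met
5. chemical-storage review 261 days ago vs limit 180 → not met
6. sanitation violations on record 2 > 0 → not met
7. professional liability coverage $800,000 < $825,000 → not met
8. client consent form absent → not met
9. condition 'offers chemical hair treatments' holds; disinfection procedure absent → not met
10. license renewal 124 days ago vs limit 120 → not met
11. salon license absent → not met
12. chemical safety data sheets absent → not met
Not met: 12 of 12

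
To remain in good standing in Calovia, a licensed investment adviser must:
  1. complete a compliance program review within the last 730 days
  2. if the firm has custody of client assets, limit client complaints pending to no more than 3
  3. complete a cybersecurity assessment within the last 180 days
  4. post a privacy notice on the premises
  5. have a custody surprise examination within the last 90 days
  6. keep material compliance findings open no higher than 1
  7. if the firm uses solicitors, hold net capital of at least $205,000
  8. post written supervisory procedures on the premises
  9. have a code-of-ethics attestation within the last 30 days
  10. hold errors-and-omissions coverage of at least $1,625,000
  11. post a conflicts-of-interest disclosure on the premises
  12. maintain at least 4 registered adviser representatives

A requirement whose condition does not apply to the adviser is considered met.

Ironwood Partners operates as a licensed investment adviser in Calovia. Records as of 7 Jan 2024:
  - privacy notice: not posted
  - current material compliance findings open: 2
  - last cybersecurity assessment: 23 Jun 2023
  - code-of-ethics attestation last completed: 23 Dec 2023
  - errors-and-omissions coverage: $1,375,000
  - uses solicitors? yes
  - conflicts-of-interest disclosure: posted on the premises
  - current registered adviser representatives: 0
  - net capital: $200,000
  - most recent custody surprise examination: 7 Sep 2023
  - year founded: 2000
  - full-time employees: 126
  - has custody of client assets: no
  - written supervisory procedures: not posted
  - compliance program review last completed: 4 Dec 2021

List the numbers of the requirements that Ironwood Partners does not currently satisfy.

1, 3, 4, 5, 6, 7, 8, 10, 12

1. compliance program review 764 days ago vs limit 730 → not met
2. condition 'has custody of client assets' does not hold → requirement n/a → met
3. cybersecurity assessment 198 days ago vs limit 180 → not met
4. privacy notice absent → not met
5. custody surprise examination 122 days ago vs limit 90 → not met
6. material compliance findings open 2 > 1 → not met
7. condition 'uses solicitors' holds; net capital $200,000 < $205,000 → not met
8. written supervisory procedures absent → not met
9. code-of-ethics attestation 15 days ago vs limit 30 → met
10. errors-and-omissions coverage $1,375,000 < $1,625,000 → not met
11. conflicts-of-interest disclosure present → met
12. registered adviser representatives 0 < 4 → not met
Not met: 1, 3, 4, 5, 6, 7, 8, 10, 12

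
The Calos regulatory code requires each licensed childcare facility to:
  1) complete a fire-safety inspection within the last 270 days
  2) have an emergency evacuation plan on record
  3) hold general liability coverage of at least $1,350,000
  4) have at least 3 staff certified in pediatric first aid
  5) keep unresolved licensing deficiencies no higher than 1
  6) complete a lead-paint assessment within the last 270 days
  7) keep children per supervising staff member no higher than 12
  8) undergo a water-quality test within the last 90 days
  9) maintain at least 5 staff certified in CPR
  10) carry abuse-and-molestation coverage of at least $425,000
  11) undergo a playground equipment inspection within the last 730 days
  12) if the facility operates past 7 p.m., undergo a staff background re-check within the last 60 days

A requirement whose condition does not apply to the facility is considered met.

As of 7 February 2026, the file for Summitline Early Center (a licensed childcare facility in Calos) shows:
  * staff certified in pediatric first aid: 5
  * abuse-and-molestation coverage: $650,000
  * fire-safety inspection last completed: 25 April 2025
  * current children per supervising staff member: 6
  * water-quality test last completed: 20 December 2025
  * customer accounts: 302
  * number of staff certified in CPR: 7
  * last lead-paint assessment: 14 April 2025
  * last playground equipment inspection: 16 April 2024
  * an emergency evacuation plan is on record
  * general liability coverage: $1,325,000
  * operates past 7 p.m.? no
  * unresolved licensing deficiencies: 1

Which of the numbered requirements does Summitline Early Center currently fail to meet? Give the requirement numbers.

1, 3, 6

1. fire-safety inspection 288 days ago vs limit 270 → not met
2. emergency evacuation plan present → met
3. general liability coverage $1,325,000 < $1,350,000 → not met
4. staff certified in pediatric first aid 5 ≥ 3 → met
5. unresolved licensing deficiencies 1 ≤ 1 → met
6. lead-paint assessment 299 days ago vs limit 270 → not met
7. children per supervising staff member 6 ≤ 12 → met
8. water-quality test 49 days ago vs limit 90 → met
9. staff certified in CPR 7 ≥ 5 → met
10. abuse-and-molestation coverage $650,000 ≥ $425,000 → met
11. playground equipment inspection 662 days ago vs limit 730 → met
12. condition 'operates past 7 p.m.' does not hold → requirement n/a → met
Not met: 1, 3, 6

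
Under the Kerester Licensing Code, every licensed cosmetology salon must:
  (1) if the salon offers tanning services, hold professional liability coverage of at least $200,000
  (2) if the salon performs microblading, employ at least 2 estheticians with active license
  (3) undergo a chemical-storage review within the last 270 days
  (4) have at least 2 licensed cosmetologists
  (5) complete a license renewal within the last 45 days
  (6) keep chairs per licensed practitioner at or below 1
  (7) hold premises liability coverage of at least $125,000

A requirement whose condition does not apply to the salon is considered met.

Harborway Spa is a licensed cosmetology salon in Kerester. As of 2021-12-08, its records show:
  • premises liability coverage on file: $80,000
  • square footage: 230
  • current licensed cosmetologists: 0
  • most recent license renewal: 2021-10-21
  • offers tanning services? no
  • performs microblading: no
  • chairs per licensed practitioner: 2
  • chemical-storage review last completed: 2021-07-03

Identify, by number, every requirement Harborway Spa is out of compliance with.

1. condition 'offers tanning services' does not hold → requirement n/a → met
2. condition 'performs microblading' does not hold → requirement n/a → met
3. chemical-storage review 158 days ago vs limit 270 → met
4. licensed cosmetologists 0 < 2 → not met
5. license renewal 48 days ago vs limit 45 → not met
6. chairs per licensed practitioner 2 > 1 → not met
7. premises liability coverage $80,000 < $125,000 → not met
Not met: 4, 5, 6, 7

4, 5, 6, 7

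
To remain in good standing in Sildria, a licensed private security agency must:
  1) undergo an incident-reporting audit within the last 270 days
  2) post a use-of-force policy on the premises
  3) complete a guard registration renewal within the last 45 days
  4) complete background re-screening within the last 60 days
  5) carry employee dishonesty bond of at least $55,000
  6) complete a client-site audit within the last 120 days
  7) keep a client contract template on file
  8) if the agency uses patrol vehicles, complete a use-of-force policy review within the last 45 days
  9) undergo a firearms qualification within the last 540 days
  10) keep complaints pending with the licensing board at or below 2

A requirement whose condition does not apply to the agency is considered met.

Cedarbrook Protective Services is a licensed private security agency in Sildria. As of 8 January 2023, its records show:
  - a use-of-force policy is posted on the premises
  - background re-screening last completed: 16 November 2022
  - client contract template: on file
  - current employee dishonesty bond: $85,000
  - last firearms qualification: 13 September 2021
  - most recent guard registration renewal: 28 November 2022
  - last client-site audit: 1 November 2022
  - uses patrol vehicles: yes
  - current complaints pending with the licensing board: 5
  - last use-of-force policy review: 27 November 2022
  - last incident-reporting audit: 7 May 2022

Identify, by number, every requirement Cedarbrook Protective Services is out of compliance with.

10

1. incident-reporting audit 246 days ago vs limit 270 → met
2. use-of-force policy present → met
3. guard registration renewal 41 days ago vs limit 45 → met
4. background re-screening 53 days ago vs limit 60 → met
5. employee dishonesty bond $85,000 ≥ $55,000 → met
6. client-site audit 68 days ago vs limit 120 → met
7. client contract template present → met
8. condition 'uses patrol vehicles' holds; use-of-force policy review 42 days ago vs limit 45 → met
9. firearms qualification 482 days ago vs limit 540 → met
10. complaints pending with the licensing board 5 > 2 → not met
Not met: 10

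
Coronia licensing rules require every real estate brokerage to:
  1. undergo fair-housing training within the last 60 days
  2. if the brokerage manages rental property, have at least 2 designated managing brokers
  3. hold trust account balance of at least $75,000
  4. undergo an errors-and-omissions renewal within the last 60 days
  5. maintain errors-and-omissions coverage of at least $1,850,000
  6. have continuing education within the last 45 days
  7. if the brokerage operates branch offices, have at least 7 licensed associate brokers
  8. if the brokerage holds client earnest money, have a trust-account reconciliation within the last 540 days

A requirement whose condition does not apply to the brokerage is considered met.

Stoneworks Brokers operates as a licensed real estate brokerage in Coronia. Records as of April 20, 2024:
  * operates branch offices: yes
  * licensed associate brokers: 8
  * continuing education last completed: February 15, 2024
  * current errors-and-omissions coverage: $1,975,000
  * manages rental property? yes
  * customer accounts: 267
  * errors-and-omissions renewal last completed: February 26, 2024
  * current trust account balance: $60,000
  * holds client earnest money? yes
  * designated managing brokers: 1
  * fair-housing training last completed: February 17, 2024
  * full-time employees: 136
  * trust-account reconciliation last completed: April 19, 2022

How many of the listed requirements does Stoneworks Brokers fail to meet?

5

1. fair-housing training 63 days ago vs limit 60 → not met
2. condition 'manages rental property' holds; designated managing brokers 1 < 2 → not met
3. trust account balance $60,000 < $75,000 → not met
4. errors-and-omissions renewal 54 days ago vs limit 60 → met
5. errors-and-omissions coverage $1,975,000 ≥ $1,850,000 → met
6. continuing education 65 days ago vs limit 45 → not met
7. condition 'operates branch offices' holds; licensed associate brokers 8 ≥ 7 → met
8. condition 'holds client earnest money' holds; trust-account reconciliation 732 days ago vs limit 540 → not met
Not met: 5 of 8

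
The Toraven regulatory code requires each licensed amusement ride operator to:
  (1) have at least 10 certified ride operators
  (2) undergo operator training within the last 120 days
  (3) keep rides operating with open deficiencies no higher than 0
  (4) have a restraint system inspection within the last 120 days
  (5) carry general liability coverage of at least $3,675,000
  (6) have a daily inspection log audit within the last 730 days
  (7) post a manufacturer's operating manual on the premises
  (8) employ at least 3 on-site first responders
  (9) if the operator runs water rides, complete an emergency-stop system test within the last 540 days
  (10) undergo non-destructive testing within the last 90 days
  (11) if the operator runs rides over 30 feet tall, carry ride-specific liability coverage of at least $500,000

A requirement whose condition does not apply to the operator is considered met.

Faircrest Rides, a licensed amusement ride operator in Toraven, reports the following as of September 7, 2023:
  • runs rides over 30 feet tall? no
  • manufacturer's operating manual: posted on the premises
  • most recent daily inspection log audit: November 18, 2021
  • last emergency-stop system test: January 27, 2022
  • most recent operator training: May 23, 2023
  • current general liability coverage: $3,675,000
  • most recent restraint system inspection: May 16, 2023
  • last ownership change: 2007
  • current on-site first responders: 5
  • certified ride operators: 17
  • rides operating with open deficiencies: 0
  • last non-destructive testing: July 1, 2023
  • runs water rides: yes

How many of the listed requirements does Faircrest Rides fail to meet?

1

1. certified ride operators 17 ≥ 10 → met
2. operator training 107 days ago vs limit 120 → met
3. rides operating with open deficiencies 0 ≤ 0 → met
4. restraint system inspection 114 days ago vs limit 120 → met
5. general liability coverage $3,675,000 ≥ $3,675,000 → met
6. daily inspection log audit 658 days ago vs limit 730 → met
7. manufacturer's operating manual present → met
8. on-site first responders 5 ≥ 3 → met
9. condition 'runs water rides' holds; emergency-stop system test 588 days ago vs limit 540 → not met
10. non-destructive testing 68 days ago vs limit 90 → met
11. condition 'runs rides over 30 feet tall' does not hold → requirement n/a → met
Not met: 1 of 11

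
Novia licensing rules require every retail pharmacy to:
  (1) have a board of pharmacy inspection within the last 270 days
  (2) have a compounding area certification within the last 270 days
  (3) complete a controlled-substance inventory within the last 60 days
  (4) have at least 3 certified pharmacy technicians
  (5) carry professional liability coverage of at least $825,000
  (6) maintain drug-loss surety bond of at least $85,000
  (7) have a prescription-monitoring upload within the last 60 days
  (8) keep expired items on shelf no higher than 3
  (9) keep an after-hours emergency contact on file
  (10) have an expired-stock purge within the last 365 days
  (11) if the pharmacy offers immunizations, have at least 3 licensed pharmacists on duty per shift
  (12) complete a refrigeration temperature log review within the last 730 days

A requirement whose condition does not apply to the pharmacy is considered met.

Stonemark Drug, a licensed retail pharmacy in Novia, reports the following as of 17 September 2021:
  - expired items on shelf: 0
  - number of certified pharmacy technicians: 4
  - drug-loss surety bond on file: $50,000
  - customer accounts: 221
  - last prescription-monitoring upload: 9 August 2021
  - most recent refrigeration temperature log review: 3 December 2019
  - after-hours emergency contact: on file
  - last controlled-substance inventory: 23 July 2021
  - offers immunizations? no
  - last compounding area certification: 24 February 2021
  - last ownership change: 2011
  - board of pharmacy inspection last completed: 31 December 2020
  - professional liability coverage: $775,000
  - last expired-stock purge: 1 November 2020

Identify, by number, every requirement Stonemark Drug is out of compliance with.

5, 6

1. board of pharmacy inspection 260 days ago vs limit 270 → met
2. compounding area certification 205 days ago vs limit 270 → met
3. controlled-substance inventory 56 days ago vs limit 60 → met
4. certified pharmacy technicians 4 ≥ 3 → met
5. professional liability coverage $775,000 < $825,000 → not met
6. drug-loss surety bond $50,000 < $85,000 → not met
7. prescription-monitoring upload 39 days ago vs limit 60 → met
8. expired items on shelf 0 ≤ 3 → met
9. after-hours emergency contact present → met
10. expired-stock purge 320 days ago vs limit 365 → met
11. condition 'offers immunizations' does not hold → requirement n/a → met
12. refrigeration temperature log review 654 days ago vs limit 730 → met
Not met: 5, 6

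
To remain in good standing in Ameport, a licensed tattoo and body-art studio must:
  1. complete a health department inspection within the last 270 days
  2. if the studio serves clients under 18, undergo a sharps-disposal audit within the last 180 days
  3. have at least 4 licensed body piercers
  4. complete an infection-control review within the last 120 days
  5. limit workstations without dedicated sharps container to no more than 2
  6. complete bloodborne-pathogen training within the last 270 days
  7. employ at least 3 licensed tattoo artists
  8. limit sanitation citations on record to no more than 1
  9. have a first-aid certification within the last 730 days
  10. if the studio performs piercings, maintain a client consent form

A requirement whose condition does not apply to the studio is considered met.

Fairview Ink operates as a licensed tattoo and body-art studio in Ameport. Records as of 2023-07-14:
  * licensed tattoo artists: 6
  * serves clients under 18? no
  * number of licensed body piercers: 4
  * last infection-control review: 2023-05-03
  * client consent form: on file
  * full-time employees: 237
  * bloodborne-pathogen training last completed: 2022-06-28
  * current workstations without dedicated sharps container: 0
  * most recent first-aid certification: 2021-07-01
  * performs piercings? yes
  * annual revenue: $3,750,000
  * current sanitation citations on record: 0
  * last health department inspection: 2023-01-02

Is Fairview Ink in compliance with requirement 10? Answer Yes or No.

10. condition 'performs piercings' holds; client consent form present → met

Yes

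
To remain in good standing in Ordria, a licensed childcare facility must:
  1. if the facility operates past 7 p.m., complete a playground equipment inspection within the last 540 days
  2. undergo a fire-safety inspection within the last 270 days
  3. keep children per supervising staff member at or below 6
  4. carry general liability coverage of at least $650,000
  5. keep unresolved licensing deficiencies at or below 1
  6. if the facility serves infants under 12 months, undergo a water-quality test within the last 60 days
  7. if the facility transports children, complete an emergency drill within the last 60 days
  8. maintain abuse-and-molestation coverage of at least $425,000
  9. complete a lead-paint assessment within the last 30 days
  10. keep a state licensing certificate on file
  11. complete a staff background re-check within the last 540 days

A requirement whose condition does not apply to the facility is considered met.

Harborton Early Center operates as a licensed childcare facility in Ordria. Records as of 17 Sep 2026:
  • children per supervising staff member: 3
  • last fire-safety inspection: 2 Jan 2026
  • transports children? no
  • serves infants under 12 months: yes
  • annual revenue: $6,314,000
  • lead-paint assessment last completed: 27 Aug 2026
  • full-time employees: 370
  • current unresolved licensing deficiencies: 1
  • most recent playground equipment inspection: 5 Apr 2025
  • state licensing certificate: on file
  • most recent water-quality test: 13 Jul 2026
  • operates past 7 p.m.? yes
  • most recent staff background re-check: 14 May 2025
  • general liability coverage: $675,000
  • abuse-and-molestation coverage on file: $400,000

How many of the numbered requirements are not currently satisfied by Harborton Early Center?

1. condition 'operates past 7 p.m.' holds; playground equipment inspection 530 days ago vs limit 540 → met
2. fire-safety inspection 258 days ago vs limit 270 → met
3. children per supervising staff member 3 ≤ 6 → met
4. general liability coverage $675,000 ≥ $650,000 → met
5. unresolved licensing deficiencies 1 ≤ 1 → met
6. condition 'serves infants under 12 months' holds; water-quality test 66 days ago vs limit 60 → not met
7. condition 'transports children' does not hold → requirement n/a → met
8. abuse-and-molestation coverage $400,000 < $425,000 → not met
9. lead-paint assessment 21 days ago vs limit 30 → met
10. state licensing certificate present → met
11. staff background re-check 491 days ago vs limit 540 → met
Not met: 2 of 11

2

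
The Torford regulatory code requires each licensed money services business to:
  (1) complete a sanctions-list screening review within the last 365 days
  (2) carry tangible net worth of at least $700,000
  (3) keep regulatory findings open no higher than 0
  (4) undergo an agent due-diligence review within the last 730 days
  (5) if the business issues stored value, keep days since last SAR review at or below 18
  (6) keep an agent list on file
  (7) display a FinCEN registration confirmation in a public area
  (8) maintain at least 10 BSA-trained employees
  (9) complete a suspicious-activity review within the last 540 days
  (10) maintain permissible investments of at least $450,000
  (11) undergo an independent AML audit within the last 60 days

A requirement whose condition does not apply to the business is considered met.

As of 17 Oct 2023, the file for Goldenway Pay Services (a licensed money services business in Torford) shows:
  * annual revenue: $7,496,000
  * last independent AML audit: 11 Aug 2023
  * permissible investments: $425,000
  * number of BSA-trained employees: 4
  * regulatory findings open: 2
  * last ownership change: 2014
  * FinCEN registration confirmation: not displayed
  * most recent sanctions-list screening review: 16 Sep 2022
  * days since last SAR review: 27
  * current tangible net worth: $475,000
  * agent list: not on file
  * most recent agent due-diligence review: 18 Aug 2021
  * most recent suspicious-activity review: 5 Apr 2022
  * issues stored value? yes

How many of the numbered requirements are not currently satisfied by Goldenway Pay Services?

11

1. sanctions-list screening review 396 days ago vs limit 365 → not met
2. tangible net worth $475,000 < $700,000 → not met
3. regulatory findings open 2 > 0 → not met
4. agent due-diligence review 790 days ago vs limit 730 → not met
5. condition 'issues stored value' holds; days since last SAR review 27 > 18 → not met
6. agent list absent → not met
7. FinCEN registration confirmation absent → not met
8. BSA-trained employees 4 < 10 → not met
9. suspicious-activity review 560 days ago vs limit 540 → not met
10. permissible investments $425,000 < $450,000 → not met
11. independent AML audit 67 days ago vs limit 60 → not met
Not met: 11 of 11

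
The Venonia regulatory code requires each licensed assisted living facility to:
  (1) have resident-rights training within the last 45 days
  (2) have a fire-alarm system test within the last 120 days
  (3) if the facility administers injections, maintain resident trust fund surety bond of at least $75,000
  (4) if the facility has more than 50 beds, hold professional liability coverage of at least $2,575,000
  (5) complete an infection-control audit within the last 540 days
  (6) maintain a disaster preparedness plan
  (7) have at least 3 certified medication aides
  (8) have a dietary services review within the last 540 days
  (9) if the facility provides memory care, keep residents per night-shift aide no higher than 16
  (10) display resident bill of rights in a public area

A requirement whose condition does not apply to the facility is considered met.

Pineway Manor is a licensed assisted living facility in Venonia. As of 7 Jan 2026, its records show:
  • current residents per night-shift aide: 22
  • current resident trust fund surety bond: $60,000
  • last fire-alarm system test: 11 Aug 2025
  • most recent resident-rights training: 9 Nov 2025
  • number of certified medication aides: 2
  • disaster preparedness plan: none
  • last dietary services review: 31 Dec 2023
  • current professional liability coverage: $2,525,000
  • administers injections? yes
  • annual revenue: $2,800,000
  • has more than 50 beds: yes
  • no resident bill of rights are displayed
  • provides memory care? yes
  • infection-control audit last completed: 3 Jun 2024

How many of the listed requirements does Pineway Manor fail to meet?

10

1. resident-rights training 59 days ago vs limit 45 → not met
2. fire-alarm system test 149 days ago vs limit 120 → not met
3. condition 'administers injections' holds; resident trust fund surety bond $60,000 < $75,000 → not met
4. condition 'has more than 50 beds' holds; professional liability coverage $2,525,000 < $2,575,000 → not met
5. infection-control audit 583 days ago vs limit 540 → not met
6. disaster preparedness plan absent → not met
7. certified medication aides 2 < 3 → not met
8. dietary services review 738 days ago vs limit 540 → not met
9. condition 'provides memory care' holds; residents per night-shift aide 22 > 16 → not met
10. resident bill of rights absent → not met
Not met: 10 of 10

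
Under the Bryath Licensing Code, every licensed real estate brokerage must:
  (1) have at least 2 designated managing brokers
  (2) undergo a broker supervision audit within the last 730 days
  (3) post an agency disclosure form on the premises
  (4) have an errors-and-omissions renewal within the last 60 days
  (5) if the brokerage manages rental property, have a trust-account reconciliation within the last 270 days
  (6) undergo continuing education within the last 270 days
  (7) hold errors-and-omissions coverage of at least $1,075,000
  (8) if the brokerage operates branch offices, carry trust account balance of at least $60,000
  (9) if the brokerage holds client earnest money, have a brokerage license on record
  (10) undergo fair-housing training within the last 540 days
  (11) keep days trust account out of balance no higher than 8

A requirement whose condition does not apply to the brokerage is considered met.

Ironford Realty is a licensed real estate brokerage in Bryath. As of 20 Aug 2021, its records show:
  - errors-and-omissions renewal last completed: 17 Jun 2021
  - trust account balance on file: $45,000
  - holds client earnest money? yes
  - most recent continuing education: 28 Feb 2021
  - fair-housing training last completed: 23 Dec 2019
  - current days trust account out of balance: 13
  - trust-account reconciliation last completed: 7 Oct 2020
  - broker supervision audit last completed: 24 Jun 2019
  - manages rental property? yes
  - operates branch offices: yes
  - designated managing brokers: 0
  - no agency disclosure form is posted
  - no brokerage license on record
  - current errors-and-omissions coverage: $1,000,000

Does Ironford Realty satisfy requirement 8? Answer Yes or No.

No

8. condition 'operates branch offices' holds; trust account balance $45,000 < $60,000 → not met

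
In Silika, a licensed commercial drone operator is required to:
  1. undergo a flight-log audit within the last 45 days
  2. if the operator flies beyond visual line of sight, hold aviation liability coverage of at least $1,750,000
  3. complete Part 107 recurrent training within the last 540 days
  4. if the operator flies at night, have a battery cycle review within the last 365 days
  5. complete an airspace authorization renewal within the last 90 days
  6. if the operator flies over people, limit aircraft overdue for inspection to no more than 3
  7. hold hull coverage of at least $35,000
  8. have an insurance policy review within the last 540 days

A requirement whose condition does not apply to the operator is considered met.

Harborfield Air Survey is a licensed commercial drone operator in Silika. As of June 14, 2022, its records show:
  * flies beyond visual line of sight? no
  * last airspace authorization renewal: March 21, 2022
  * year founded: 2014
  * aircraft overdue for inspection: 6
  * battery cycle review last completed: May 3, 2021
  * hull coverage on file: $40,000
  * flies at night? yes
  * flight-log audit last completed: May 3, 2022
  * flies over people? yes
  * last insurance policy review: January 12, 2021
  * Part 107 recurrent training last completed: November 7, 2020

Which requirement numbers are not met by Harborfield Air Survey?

3, 4, 6

1. flight-log audit 42 days ago vs limit 45 → met
2. condition 'flies beyond visual line of sight' does not hold → requirement n/a → met
3. Part 107 recurrent training 584 days ago vs limit 540 → not met
4. condition 'flies at night' holds; battery cycle review 407 days ago vs limit 365 → not met
5. airspace authorization renewal 85 days ago vs limit 90 → met
6. condition 'flies over people' holds; aircraft overdue for inspection 6 > 3 → not met
7. hull coverage $40,000 ≥ $35,000 → met
8. insurance policy review 518 days ago vs limit 540 → met
Not met: 3, 4, 6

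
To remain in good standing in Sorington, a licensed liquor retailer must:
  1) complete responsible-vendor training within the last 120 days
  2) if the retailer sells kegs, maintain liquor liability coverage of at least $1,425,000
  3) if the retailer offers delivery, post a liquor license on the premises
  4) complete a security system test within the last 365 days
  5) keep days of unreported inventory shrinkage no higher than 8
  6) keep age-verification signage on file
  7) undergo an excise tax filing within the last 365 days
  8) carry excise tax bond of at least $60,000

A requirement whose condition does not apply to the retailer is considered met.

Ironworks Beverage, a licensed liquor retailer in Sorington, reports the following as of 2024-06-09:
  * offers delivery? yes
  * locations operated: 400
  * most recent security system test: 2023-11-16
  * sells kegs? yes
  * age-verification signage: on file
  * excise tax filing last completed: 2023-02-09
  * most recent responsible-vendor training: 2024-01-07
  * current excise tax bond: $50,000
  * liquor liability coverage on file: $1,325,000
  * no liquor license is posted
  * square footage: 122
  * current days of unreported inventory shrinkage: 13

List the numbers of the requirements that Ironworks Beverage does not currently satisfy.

1. responsible-vendor training 154 days ago vs limit 120 → not met
2. condition 'sells kegs' holds; liquor liability coverage $1,325,000 < $1,425,000 → not met
3. condition 'offers delivery' holds; liquor license absent → not met
4. security system test 206 days ago vs limit 365 → met
5. days of unreported inventory shrinkage 13 > 8 → not met
6. age-verification signage present → met
7. excise tax filing 486 days ago vs limit 365 → not met
8. excise tax bond $50,000 < $60,000 → not met
Not met: 1, 2, 3, 5, 7, 8

1, 2, 3, 5, 7, 8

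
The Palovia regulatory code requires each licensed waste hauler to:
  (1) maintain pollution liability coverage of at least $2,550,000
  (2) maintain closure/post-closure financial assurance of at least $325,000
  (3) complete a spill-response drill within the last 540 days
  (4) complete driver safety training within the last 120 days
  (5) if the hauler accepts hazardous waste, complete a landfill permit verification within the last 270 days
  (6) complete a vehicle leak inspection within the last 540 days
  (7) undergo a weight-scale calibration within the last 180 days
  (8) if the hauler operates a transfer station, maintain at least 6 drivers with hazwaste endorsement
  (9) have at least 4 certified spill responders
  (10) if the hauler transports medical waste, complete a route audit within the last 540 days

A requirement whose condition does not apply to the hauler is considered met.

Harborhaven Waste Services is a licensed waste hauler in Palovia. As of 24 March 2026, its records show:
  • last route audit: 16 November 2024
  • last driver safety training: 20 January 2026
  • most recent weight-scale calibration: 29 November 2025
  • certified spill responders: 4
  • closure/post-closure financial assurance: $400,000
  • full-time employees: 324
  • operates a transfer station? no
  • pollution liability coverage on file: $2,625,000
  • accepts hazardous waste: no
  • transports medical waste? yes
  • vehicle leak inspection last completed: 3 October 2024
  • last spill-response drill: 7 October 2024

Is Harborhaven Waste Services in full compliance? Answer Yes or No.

Yes

1. pollution liability coverage $2,625,000 ≥ $2,550,000 → met
2. closure/post-closure financial assurance $400,000 ≥ $325,000 → met
3. spill-response drill 533 days ago vs limit 540 → met
4. driver safety training 63 days ago vs limit 120 → met
5. condition 'accepts hazardous waste' does not hold → requirement n/a → met
6. vehicle leak inspection 537 days ago vs limit 540 → met
7. weight-scale calibration 115 days ago vs limit 180 → met
8. condition 'operates a transfer station' does not hold → requirement n/a → met
9. certified spill responders 4 ≥ 4 → met
10. condition 'transports medical waste' holds; route audit 493 days ago vs limit 540 → met
All met.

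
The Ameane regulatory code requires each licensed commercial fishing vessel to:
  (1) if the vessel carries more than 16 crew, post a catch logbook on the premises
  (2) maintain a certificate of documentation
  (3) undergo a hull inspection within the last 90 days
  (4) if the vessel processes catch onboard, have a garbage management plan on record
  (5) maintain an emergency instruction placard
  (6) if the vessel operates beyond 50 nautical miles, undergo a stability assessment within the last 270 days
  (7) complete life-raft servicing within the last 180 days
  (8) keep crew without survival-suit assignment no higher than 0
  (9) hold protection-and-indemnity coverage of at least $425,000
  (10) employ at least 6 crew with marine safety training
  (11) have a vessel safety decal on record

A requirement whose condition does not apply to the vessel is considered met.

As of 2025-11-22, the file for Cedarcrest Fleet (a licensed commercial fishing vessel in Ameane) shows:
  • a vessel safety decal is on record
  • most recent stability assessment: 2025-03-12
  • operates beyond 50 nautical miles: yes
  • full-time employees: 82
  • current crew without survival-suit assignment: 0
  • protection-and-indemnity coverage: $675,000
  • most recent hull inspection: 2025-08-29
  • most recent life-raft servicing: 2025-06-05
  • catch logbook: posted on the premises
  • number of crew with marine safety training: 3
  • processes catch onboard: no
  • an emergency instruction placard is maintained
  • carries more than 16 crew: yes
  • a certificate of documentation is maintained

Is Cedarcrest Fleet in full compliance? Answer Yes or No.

No

1. condition 'carries more than 16 crew' holds; catch logbook present → met
2. certificate of documentation present → met
3. hull inspection 85 days ago vs limit 90 → met
4. condition 'processes catch onboard' does not hold → requirement n/a → met
5. emergency instruction placard present → met
6. condition 'operates beyond 50 nautical miles' holds; stability assessment 255 days ago vs limit 270 → met
7. life-raft servicing 170 days ago vs limit 180 → met
8. crew without survival-suit assignment 0 ≤ 0 → met
9. protection-and-indemnity coverage $675,000 ≥ $425,000 → met
10. crew with marine safety training 3 < 6 → not met
11. vessel safety decal present → met
Not met: 10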